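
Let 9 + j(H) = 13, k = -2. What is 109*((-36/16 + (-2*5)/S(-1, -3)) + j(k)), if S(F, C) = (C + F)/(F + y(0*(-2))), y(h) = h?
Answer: -327/4 ≈ -81.750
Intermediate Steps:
j(H) = 4 (j(H) = -9 + 13 = 4)
S(F, C) = (C + F)/F (S(F, C) = (C + F)/(F + 0*(-2)) = (C + F)/(F + 0) = (C + F)/F)
109*((-36/16 + (-2*5)/S(-1, -3)) + j(k)) = 109*((-36/16 + (-2*5)/(((-3 - 1)/(-1)))) + 4) = 109*((-36*1/16 - 10/((-1*(-4)))) + 4) = 109*((-9/4 - 10/4) + 4) = 109*((-9/4 - 10*1/4) + 4) = 109*((-9/4 - 5/2) + 4) = 109*(-19/4 + 4) = 109*(-3/4) = -327/4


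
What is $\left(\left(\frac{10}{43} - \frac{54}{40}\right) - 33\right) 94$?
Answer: $- \frac{1379027}{430} \approx -3207.0$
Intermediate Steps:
$\left(\left(\frac{10}{43} - \frac{54}{40}\right) - 33\right) 94 = \left(\left(10 \cdot \frac{1}{43} - \frac{27}{20}\right) - 33\right) 94 = \left(\left(\frac{10}{43} - \frac{27}{20}\right) - 33\right) 94 = \left(- \frac{961}{860} - 33\right) 94 = \left(- \frac{29341}{860}\right) 94 = - \frac{1379027}{430}$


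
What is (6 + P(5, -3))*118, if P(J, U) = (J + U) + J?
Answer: 1534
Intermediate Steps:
P(J, U) = U + 2*J
(6 + P(5, -3))*118 = (6 + (-3 + 2*5))*118 = (6 + (-3 + 10))*118 = (6 + 7)*118 = 13*118 = 1534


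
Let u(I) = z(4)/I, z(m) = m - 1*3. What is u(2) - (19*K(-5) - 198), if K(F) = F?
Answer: 587/2 ≈ 293.50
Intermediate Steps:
z(m) = -3 + m (z(m) = m - 3 = -3 + m)
u(I) = 1/I (u(I) = (-3 + 4)/I = 1/I)
u(2) - (19*K(-5) - 198) = 1/2 - (19*(-5) - 198) = ½ - (-95 - 198) = ½ - 1*(-293) = ½ + 293 = 587/2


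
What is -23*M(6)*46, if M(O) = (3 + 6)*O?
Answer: -57132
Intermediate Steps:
M(O) = 9*O
-23*M(6)*46 = -207*6*46 = -23*54*46 = -1242*46 = -57132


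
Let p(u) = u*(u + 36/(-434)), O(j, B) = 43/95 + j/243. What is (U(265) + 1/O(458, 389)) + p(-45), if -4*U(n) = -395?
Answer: 99663694925/46836412 ≈ 2127.9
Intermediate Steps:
U(n) = 395/4 (U(n) = -¼*(-395) = 395/4)
O(j, B) = 43/95 + j/243 (O(j, B) = 43*(1/95) + j*(1/243) = 43/95 + j/243)
p(u) = u*(-18/217 + u) (p(u) = u*(u + 36*(-1/434)) = u*(u - 18/217) = u*(-18/217 + u))
(U(265) + 1/O(458, 389)) + p(-45) = (395/4 + 1/(43/95 + (1/243)*458)) + (1/217)*(-45)*(-18 + 217*(-45)) = (395/4 + 1/(43/95 + 458/243)) + (1/217)*(-45)*(-18 - 9765) = (395/4 + 1/(53959/23085)) + (1/217)*(-45)*(-9783) = (395/4 + 23085/53959) + 440235/217 = 21406145/215836 + 440235/217 = 99663694925/46836412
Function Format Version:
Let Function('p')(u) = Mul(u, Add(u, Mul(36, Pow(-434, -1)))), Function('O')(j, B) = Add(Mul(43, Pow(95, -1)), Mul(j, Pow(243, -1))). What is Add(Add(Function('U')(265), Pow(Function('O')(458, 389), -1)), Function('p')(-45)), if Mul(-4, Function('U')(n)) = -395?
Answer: Rational(99663694925, 46836412) ≈ 2127.9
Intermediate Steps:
Function('U')(n) = Rational(395, 4) (Function('U')(n) = Mul(Rational(-1, 4), -395) = Rational(395, 4))
Function('O')(j, B) = Add(Rational(43, 95), Mul(Rational(1, 243), j)) (Function('O')(j, B) = Add(Mul(43, Rational(1, 95)), Mul(j, Rational(1, 243))) = Add(Rational(43, 95), Mul(Rational(1, 243), j)))
Function('p')(u) = Mul(u, Add(Rational(-18, 217), u)) (Function('p')(u) = Mul(u, Add(u, Mul(36, Rational(-1, 434)))) = Mul(u, Add(u, Rational(-18, 217))) = Mul(u, Add(Rational(-18, 217), u)))
Add(Add(Function('U')(265), Pow(Function('O')(458, 389), -1)), Function('p')(-45)) = Add(Add(Rational(395, 4), Pow(Add(Rational(43, 95), Mul(Rational(1, 243), 458)), -1)), Mul(Rational(1, 217), -45, Add(-18, Mul(217, -45)))) = Add(Add(Rational(395, 4), Pow(Add(Rational(43, 95), Rational(458, 243)), -1)), Mul(Rational(1, 217), -45, Add(-18, -9765))) = Add(Add(Rational(395, 4), Pow(Rational(53959, 23085), -1)), Mul(Rational(1, 217), -45, -9783)) = Add(Add(Rational(395, 4), Rational(23085, 53959)), Rational(440235, 217)) = Add(Rational(21406145, 215836), Rational(440235, 217)) = Rational(99663694925, 46836412)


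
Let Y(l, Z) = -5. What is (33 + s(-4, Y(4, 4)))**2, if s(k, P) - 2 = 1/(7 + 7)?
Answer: 241081/196 ≈ 1230.0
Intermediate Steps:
s(k, P) = 29/14 (s(k, P) = 2 + 1/(7 + 7) = 2 + 1/14 = 29/14)
(33 + s(-4, Y(4, 4)))**2 = (33 + 29/14)**2 = (491/14)**2 = 241081/196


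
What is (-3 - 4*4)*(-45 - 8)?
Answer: 1007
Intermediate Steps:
(-3 - 4*4)*(-45 - 8) = (-3 - 16)*(-53) = -19*(-53) = 1007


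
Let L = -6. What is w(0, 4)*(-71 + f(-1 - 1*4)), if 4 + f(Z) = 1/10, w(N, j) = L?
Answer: 2247/5 ≈ 449.40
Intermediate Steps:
w(N, j) = -6
f(Z) = -39/10 (f(Z) = -4 + 1/10 = -39/10)
w(0, 4)*(-71 + f(-1 - 1*4)) = -6*(-71 - 39/10) = -6*(-749/10) = 2247/5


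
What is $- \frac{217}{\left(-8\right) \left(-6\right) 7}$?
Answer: $- \frac{31}{48} \approx -0.64583$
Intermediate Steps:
$- \frac{217}{\left(-8\right) \left(-6\right) 7} = - \frac{217}{48 \cdot 7} = - \frac{217}{336} = \left(-217\right) \frac{1}{336} = - \frac{31}{48}$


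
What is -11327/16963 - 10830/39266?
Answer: -314237636/333034579 ≈ -0.94356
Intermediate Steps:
-11327/16963 - 10830/39266 = -11327*1/16963 - 10830*1/39266 = -11327/16963 - 5415/19633 = -314237636/333034579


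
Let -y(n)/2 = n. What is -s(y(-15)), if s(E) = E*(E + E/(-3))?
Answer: -600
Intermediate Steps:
y(n) = -2*n
s(E) = 2*E²/3 (s(E) = E*(E + E*(-⅓)) = E*(E - E/3) = E*(2*E/3) = 2*E²/3)
-s(y(-15)) = -2*(-2*(-15))²/3 = -2*30²/3 = -2*900/3 = -1*600 = -600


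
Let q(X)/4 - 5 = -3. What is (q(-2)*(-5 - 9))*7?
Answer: -784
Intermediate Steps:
q(X) = 8 (q(X) = 20 + 4*(-3) = 20 - 12 = 8)
(q(-2)*(-5 - 9))*7 = (8*(-5 - 9))*7 = (8*(-14))*7 = -112*7 = -784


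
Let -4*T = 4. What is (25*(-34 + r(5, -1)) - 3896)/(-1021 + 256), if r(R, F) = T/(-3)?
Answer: 14213/2295 ≈ 6.1930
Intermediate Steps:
T = -1 (T = -1/4*4 = -1)
r(R, F) = 1/3 (r(R, F) = -1/(-3) = -1*(-1/3) = 1/3)
(25*(-34 + r(5, -1)) - 3896)/(-1021 + 256) = (25*(-34 + 1/3) - 3896)/(-1021 + 256) = (25*(-101/3) - 3896)/(-765) = (-2525/3 - 3896)*(-1/765) = -14213/3*(-1/765) = 14213/2295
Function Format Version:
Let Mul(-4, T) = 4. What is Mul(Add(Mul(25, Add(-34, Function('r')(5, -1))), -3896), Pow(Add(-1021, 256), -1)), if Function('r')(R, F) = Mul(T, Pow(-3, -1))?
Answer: Rational(14213, 2295) ≈ 6.1930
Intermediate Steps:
T = -1 (T = Mul(Rational(-1, 4), 4) = -1)
Function('r')(R, F) = Rational(1, 3) (Function('r')(R, F) = Mul(-1, Pow(-3, -1)) = Mul(-1, Rational(-1, 3)) = Rational(1, 3))
Mul(Add(Mul(25, Add(-34, Function('r')(5, -1))), -3896), Pow(Add(-1021, 256), -1)) = Mul(Add(Mul(25, Add(-34, Rational(1, 3))), -3896), Pow(Add(-1021, 256), -1)) = Mul(Add(Mul(25, Rational(-101, 3)), -3896), Pow(-765, -1)) = Mul(Add(Rational(-2525, 3), -3896), Rational(-1, 765)) = Mul(Rational(-14213, 3), Rational(-1, 765)) = Rational(14213, 2295)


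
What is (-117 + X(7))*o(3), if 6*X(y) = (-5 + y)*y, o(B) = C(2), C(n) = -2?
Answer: 688/3 ≈ 229.33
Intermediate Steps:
o(B) = -2
X(y) = y*(-5 + y)/6 (X(y) = ((-5 + y)*y)/6 = (y*(-5 + y))/6 = y*(-5 + y)/6)
(-117 + X(7))*o(3) = (-117 + (⅙)*7*(-5 + 7))*(-2) = (-117 + (⅙)*7*2)*(-2) = (-117 + 7/3)*(-2) = -344/3*(-2) = 688/3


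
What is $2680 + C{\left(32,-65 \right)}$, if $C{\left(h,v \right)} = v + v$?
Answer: $2550$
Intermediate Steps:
$C{\left(h,v \right)} = 2 v$
$2680 + C{\left(32,-65 \right)} = 2680 + 2 \left(-65\right) = 2680 - 130 = 2550$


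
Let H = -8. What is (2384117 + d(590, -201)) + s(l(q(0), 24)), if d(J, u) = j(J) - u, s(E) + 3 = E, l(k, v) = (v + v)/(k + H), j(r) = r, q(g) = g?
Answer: 2384899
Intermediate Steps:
l(k, v) = 2*v/(-8 + k) (l(k, v) = (v + v)/(k - 8) = (2*v)/(-8 + k) = 2*v/(-8 + k))
s(E) = -3 + E
d(J, u) = J - u
(2384117 + d(590, -201)) + s(l(q(0), 24)) = (2384117 + (590 - 1*(-201))) + (-3 + 2*24/(-8 + 0)) = (2384117 + (590 + 201)) + (-3 + 2*24/(-8)) = (2384117 + 791) + (-3 + 2*24*(-⅛)) = 2384908 + (-3 - 6) = 2384908 - 9 = 2384899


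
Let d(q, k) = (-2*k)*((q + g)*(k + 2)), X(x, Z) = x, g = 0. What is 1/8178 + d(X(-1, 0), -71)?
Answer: 80128045/8178 ≈ 9798.0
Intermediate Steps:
d(q, k) = -2*k*q*(2 + k) (d(q, k) = (-2*k)*((q + 0)*(k + 2)) = (-2*k)*(q*(2 + k)) = -2*k*q*(2 + k))
1/8178 + d(X(-1, 0), -71) = 1/8178 - 2*(-71)*(-1)*(2 - 71) = 1/8178 - 2*(-71)*(-1)*(-69) = 1/8178 + 9798 = 80128045/8178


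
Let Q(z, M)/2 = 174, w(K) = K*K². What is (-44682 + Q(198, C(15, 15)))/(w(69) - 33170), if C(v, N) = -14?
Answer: -44334/295339 ≈ -0.15011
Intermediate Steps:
w(K) = K³
Q(z, M) = 348 (Q(z, M) = 2*174 = 348)
(-44682 + Q(198, C(15, 15)))/(w(69) - 33170) = (-44682 + 348)/(69³ - 33170) = -44334/(328509 - 33170) = -44334/295339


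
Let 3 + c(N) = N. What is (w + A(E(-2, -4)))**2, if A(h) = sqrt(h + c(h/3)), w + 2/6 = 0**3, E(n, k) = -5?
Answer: (1 - I*sqrt(87))**2/9 ≈ -9.5556 - 2.0728*I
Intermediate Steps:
c(N) = -3 + N
w = -1/3 (w = -1/3 + 0**3 = -1/3 + 0 = -1/3 ≈ -0.33333)
A(h) = sqrt(-3 + 4*h/3) (A(h) = sqrt(h + (-3 + h/3)) = sqrt(-3 + 4*h/3))
(w + A(E(-2, -4)))**2 = (-1/3 + sqrt(-27 + 12*(-5))/3)**2 = (-1/3 + sqrt(-27 - 60)/3)**2 = (-1/3 + sqrt(-87)/3)**2 = (-1/3 + (I*sqrt(87))/3)**2 = (-1/3 + I*sqrt(87)/3)**2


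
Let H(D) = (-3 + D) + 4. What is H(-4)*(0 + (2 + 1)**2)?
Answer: -27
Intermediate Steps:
H(D) = 1 + D
H(-4)*(0 + (2 + 1)**2) = (1 - 4)*(0 + (2 + 1)**2) = -3*(0 + 3**2) = -3*(0 + 9) = -3*9 = -27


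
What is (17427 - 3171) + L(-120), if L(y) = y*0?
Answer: 14256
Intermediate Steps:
L(y) = 0
(17427 - 3171) + L(-120) = (17427 - 3171) + 0 = 14256 + 0 = 14256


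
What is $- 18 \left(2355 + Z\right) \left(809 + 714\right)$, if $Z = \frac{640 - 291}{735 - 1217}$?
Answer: $- \frac{15554169027}{241} \approx -6.454 \cdot 10^{7}$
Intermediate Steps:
$Z = - \frac{349}{482}$ ($Z = \frac{349}{-482} = 349 \left(- \frac{1}{482}\right) = - \frac{349}{482} \approx -0.72407$)
$- 18 \left(2355 + Z\right) \left(809 + 714\right) = - 18 \left(2355 - \frac{349}{482}\right) \left(809 + 714\right) = - 18 \cdot \frac{1134761}{482} \cdot 1523 = \left(-18\right) \frac{1728241003}{482} = - \frac{15554169027}{241}$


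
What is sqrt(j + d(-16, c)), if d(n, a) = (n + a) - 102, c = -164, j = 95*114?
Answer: 6*sqrt(293) ≈ 102.70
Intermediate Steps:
j = 10830
d(n, a) = -102 + a + n (d(n, a) = (a + n) - 102 = -102 + a + n)
sqrt(j + d(-16, c)) = sqrt(10830 + (-102 - 164 - 16)) = sqrt(10830 - 282) = sqrt(10548) = 6*sqrt(293)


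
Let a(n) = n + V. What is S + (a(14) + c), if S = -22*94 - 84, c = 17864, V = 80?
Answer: 15806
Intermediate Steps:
a(n) = 80 + n (a(n) = n + 80 = 80 + n)
S = -2152 (S = -2068 - 84 = -2152)
S + (a(14) + c) = -2152 + ((80 + 14) + 17864) = -2152 + (94 + 17864) = -2152 + 17958 = 15806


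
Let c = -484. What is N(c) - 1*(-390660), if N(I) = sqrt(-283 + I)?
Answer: 390660 + I*sqrt(767) ≈ 3.9066e+5 + 27.695*I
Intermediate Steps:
N(c) - 1*(-390660) = sqrt(-283 - 484) - 1*(-390660) = sqrt(-767) + 390660 = I*sqrt(767) + 390660 = 390660 + I*sqrt(767)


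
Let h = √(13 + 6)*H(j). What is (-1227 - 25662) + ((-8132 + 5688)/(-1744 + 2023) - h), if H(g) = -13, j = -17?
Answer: -7504475/279 + 13*√19 ≈ -26841.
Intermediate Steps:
h = -13*√19 (h = √(13 + 6)*(-13) = √19*(-13) = -13*√19 ≈ -56.666)
(-1227 - 25662) + ((-8132 + 5688)/(-1744 + 2023) - h) = (-1227 - 25662) + ((-8132 + 5688)/(-1744 + 2023) - (-13)*√19) = -26889 + (-2444/279 + 13*√19) = -7504475/279 + 13*√19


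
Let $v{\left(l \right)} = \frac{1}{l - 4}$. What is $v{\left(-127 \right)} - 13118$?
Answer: $- \frac{1718459}{131} \approx -13118.0$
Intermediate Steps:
$v{\left(l \right)} = \frac{1}{-4 + l}$
$v{\left(-127 \right)} - 13118 = \frac{1}{-4 - 127} - 13118 = \frac{1}{-131} - 13118 = - \frac{1}{131} - 13118 = - \frac{1718459}{131}$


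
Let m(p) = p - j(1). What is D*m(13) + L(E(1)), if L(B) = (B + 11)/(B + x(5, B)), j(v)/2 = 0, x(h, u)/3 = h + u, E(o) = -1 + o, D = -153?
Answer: -29824/15 ≈ -1988.3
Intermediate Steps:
x(h, u) = 3*h + 3*u (x(h, u) = 3*(h + u) = 3*h + 3*u)
j(v) = 0 (j(v) = 2*0 = 0)
L(B) = (11 + B)/(15 + 4*B) (L(B) = (B + 11)/(B + (3*5 + 3*B)) = (11 + B)/(B + (15 + 3*B)) = (11 + B)/(15 + 4*B))
m(p) = p (m(p) = p - 1*0 = p + 0 = p)
D*m(13) + L(E(1)) = -153*13 + (11 + (-1 + 1))/(15 + 4*(-1 + 1)) = -1989 + (11 + 0)/(15 + 4*0) = -1989 + 11/(15 + 0) = -1989 + 11/15 = -29824/15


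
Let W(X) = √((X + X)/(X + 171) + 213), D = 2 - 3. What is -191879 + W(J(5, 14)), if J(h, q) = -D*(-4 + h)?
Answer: -191879 + √1575434/86 ≈ -1.9186e+5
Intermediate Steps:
D = -1
J(h, q) = -4 + h (J(h, q) = -(-1)*(-4 + h) = -(4 - h) = -4 + h)
W(X) = √(213 + 2*X/(171 + X)) (W(X) = √((2*X)/(171 + X) + 213) = √(2*X/(171 + X) + 213) = √(213 + 2*X/(171 + X)))
-191879 + W(J(5, 14)) = -191879 + √((36423 + 215*(-4 + 5))/(171 + (-4 + 5))) = -191879 + √((36423 + 215*1)/(171 + 1)) = -191879 + √((36423 + 215)/172) = -191879 + √((1/172)*36638) = -191879 + √(18319/86) = -191879 + √1575434/86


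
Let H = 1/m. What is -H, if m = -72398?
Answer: 1/72398 ≈ 1.3813e-5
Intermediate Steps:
H = -1/72398 (H = 1/(-72398) = -1/72398 ≈ -1.3813e-5)
-H = -1*(-1/72398) = 1/72398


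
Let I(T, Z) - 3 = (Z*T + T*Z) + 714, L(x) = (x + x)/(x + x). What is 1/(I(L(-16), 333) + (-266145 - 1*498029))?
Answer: -1/762791 ≈ -1.3110e-6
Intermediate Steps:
L(x) = 1 (L(x) = (2*x)/((2*x)) = (2*x)*(1/(2*x)) = 1)
I(T, Z) = 717 + 2*T*Z (I(T, Z) = 3 + ((Z*T + T*Z) + 714) = 3 + ((T*Z + T*Z) + 714) = 3 + (2*T*Z + 714) = 3 + (714 + 2*T*Z) = 717 + 2*T*Z)
1/(I(L(-16), 333) + (-266145 - 1*498029)) = 1/((717 + 2*1*333) + (-266145 - 1*498029)) = 1/((717 + 666) + (-266145 - 498029)) = 1/(1383 - 764174) = 1/(-762791) = -1/762791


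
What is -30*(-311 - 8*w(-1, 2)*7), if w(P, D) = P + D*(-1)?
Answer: 4290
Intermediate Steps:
w(P, D) = P - D
-30*(-311 - 8*w(-1, 2)*7) = -30*(-311 - 8*(-1 - 1*2)*7) = -30*(-311 - 8*(-1 - 2)*7) = -30*(-311 - 8*(-3)*7) = -30*(-311 - (-24)*7) = -30*(-311 - 1*(-168)) = -30*(-311 + 168) = -30*(-143) = 4290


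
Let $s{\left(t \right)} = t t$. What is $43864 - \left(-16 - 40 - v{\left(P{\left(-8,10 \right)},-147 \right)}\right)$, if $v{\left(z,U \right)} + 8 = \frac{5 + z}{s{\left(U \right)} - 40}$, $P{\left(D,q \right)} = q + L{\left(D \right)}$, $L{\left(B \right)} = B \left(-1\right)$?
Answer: $\frac{947137951}{21569} \approx 43912.0$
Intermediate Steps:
$s{\left(t \right)} = t^{2}$
$L{\left(B \right)} = - B$
$P{\left(D,q \right)} = q - D$
$v{\left(z,U \right)} = -8 + \frac{5 + z}{-40 + U^{2}}$ ($v{\left(z,U \right)} = -8 + \frac{5 + z}{U^{2} - 40} = -8 + \frac{5 + z}{-40 + U^{2}}$)
$43864 - \left(-16 - 40 - v{\left(P{\left(-8,10 \right)},-147 \right)}\right) = 43864 - \left(-16 - 40 - \frac{325 + \left(10 - -8\right) - 8 \left(-147\right)^{2}}{-40 + \left(-147\right)^{2}}\right) = 43864 + \left(\frac{325 + \left(10 + 8\right) - 172872}{-40 + 21609} - \left(-16 - 40\right)\right) = 43864 + \left(\frac{325 + 18 - 172872}{21569} - -56\right) = 43864 + \left(\frac{1}{21569} \left(-172529\right) + 56\right) = 43864 + \left(- \frac{172529}{21569} + 56\right) = 43864 + \frac{1035335}{21569} = \frac{947137951}{21569}$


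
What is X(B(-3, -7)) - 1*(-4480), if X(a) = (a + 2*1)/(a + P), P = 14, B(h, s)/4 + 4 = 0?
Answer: 4487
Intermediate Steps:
B(h, s) = -16 (B(h, s) = -16 + 4*0 = -16 + 0 = -16)
X(a) = (2 + a)/(14 + a) (X(a) = (a + 2*1)/(a + 14) = (a + 2)/(14 + a) = (2 + a)/(14 + a))
X(B(-3, -7)) - 1*(-4480) = (2 - 16)/(14 - 16) - 1*(-4480) = -14/(-2) + 4480 = -½*(-14) + 4480 = 7 + 4480 = 4487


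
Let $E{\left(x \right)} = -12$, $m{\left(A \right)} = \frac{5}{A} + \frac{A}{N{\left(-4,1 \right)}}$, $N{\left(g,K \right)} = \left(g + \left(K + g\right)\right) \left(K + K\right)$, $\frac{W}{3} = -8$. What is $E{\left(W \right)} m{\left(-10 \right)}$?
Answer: $- \frac{18}{7} \approx -2.5714$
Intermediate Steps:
$W = -24$ ($W = 3 \left(-8\right) = -24$)
$N{\left(g,K \right)} = 2 K \left(K + 2 g\right)$ ($N{\left(g,K \right)} = \left(K + 2 g\right) 2 K = 2 K \left(K + 2 g\right)$)
$m{\left(A \right)} = \frac{5}{A} - \frac{A}{14}$ ($m{\left(A \right)} = \frac{5}{A} + \frac{A}{2 \cdot 1 \left(1 + 2 \left(-4\right)\right)} = \frac{5}{A} + \frac{A}{2 \cdot 1 \left(1 - 8\right)} = \frac{5}{A} + \frac{A}{2 \cdot 1 \left(-7\right)} = \frac{5}{A} + \frac{A}{-14} = \frac{5}{A} + A \left(- \frac{1}{14}\right) = \frac{5}{A} - \frac{A}{14}$)
$E{\left(W \right)} m{\left(-10 \right)} = - 12 \left(\frac{5}{-10} - - \frac{5}{7}\right) = - 12 \left(5 \left(- \frac{1}{10}\right) + \frac{5}{7}\right) = - 12 \left(- \frac{1}{2} + \frac{5}{7}\right) = \left(-12\right) \frac{3}{14} = - \frac{18}{7}$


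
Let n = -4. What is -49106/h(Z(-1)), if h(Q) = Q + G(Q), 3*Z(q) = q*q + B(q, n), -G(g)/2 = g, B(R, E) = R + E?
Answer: -73659/2 ≈ -36830.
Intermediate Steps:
B(R, E) = E + R
G(g) = -2*g
Z(q) = -4/3 + q/3 + q**2/3 (Z(q) = (q*q + (-4 + q))/3 = (q**2 + (-4 + q))/3 = (-4 + q + q**2)/3 = -4/3 + q/3 + q**2/3)
h(Q) = -Q (h(Q) = Q - 2*Q = -Q)
-49106/h(Z(-1)) = -49106*(-1/(-4/3 + (1/3)*(-1) + (1/3)*(-1)**2)) = -49106*(-1/(-4/3 - 1/3 + (1/3)*1)) = -49106*(-1/(-4/3 - 1/3 + 1/3)) = -49106/((-1*(-4/3))) = -49106/4/3 = -49106*3/4 = -73659/2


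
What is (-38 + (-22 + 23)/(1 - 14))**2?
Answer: 245025/169 ≈ 1449.9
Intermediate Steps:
(-38 + (-22 + 23)/(1 - 14))**2 = (-38 + 1/(-13))**2 = (-38 + 1*(-1/13))**2 = (-38 - 1/13)**2 = (-495/13)**2 = 245025/169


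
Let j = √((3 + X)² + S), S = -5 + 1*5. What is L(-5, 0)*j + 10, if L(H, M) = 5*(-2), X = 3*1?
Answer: -50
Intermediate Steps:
X = 3
S = 0 (S = -5 + 5 = 0)
j = 6 (j = √((3 + 3)² + 0) = √(6² + 0) = √(36 + 0) = √36 = 6)
L(H, M) = -10
L(-5, 0)*j + 10 = -10*6 + 10 = -60 + 10 = -50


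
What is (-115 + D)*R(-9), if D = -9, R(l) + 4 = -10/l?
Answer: 3224/9 ≈ 358.22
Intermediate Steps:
R(l) = -4 - 10/l
(-115 + D)*R(-9) = (-115 - 9)*(-4 - 10/(-9)) = -124*(-4 - 10*(-⅑)) = -124*(-4 + 10/9) = -124*(-26/9) = 3224/9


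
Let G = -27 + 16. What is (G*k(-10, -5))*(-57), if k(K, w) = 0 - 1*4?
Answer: -2508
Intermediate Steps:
k(K, w) = -4 (k(K, w) = 0 - 4 = -4)
G = -11
(G*k(-10, -5))*(-57) = -11*(-4)*(-57) = 44*(-57) = -2508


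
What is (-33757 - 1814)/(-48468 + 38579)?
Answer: 35571/9889 ≈ 3.5970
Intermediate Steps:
(-33757 - 1814)/(-48468 + 38579) = -35571/(-9889) = -35571*(-1/9889) = 35571/9889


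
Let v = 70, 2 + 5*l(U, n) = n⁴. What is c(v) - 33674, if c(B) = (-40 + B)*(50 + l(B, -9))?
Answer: 7180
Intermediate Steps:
l(U, n) = -⅖ + n⁴/5
c(B) = -54472 + 6809*B/5 (c(B) = (-40 + B)*(50 + (-⅖ + (⅕)*(-9)⁴)) = (-40 + B)*(50 + (-⅖ + (⅕)*6561)) = (-40 + B)*(50 + (-⅖ + 6561/5)) = (-40 + B)*(50 + 6559/5) = (-40 + B)*(6809/5) = -54472 + 6809*B/5)
c(v) - 33674 = (-54472 + (6809/5)*70) - 33674 = (-54472 + 95326) - 33674 = 40854 - 33674 = 7180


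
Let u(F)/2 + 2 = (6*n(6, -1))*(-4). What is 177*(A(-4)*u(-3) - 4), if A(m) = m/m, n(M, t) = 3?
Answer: -26904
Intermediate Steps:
A(m) = 1
u(F) = -148 (u(F) = -4 + 2*((6*3)*(-4)) = -4 + 2*(18*(-4)) = -4 + 2*(-72) = -4 - 144 = -148)
177*(A(-4)*u(-3) - 4) = 177*(1*(-148) - 4) = 177*(-148 - 4) = 177*(-152) = -26904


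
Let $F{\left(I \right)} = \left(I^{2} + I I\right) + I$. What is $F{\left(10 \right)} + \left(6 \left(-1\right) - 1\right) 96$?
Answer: $-462$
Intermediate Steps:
$F{\left(I \right)} = I + 2 I^{2}$ ($F{\left(I \right)} = \left(I^{2} + I^{2}\right) + I = 2 I^{2} + I = I + 2 I^{2}$)
$F{\left(10 \right)} + \left(6 \left(-1\right) - 1\right) 96 = 10 \left(1 + 2 \cdot 10\right) + \left(6 \left(-1\right) - 1\right) 96 = 10 \left(1 + 20\right) + \left(-6 - 1\right) 96 = 10 \cdot 21 - 672 = 210 - 672 = -462$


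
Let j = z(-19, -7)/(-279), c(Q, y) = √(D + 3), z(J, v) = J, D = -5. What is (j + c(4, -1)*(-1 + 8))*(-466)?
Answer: -8854/279 - 3262*I*√2 ≈ -31.735 - 4613.2*I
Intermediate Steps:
c(Q, y) = I*√2 (c(Q, y) = √(-5 + 3) = √(-2) = I*√2)
j = 19/279 (j = -19/(-279) = -19*(-1/279) = 19/279 ≈ 0.068100)
(j + c(4, -1)*(-1 + 8))*(-466) = (19/279 + (I*√2)*(-1 + 8))*(-466) = (19/279 + (I*√2)*7)*(-466) = (19/279 + 7*I*√2)*(-466) = -8854/279 - 3262*I*√2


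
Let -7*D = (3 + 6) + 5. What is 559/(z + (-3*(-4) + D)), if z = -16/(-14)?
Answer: 301/6 ≈ 50.167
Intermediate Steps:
D = -2 (D = -((3 + 6) + 5)/7 = -(9 + 5)/7 = -⅐*14 = -2)
z = 8/7 (z = -16*(-1/14) = 8/7 ≈ 1.1429)
559/(z + (-3*(-4) + D)) = 559/(8/7 + (-3*(-4) - 2)) = 559/(8/7 + (12 - 2)) = 559/(8/7 + 10) = 559/(78/7) = (7/78)*559 = 301/6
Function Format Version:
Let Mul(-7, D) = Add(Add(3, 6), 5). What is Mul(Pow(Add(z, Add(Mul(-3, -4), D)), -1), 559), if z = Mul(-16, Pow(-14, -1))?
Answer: Rational(301, 6) ≈ 50.167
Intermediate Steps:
D = -2 (D = Mul(Rational(-1, 7), Add(Add(3, 6), 5)) = Mul(Rational(-1, 7), Add(9, 5)) = Mul(Rational(-1, 7), 14) = -2)
z = Rational(8, 7) (z = Mul(-16, Rational(-1, 14)) = Rational(8, 7) ≈ 1.1429)
Mul(Pow(Add(z, Add(Mul(-3, -4), D)), -1), 559) = Mul(Pow(Add(Rational(8, 7), Add(Mul(-3, -4), -2)), -1), 559) = Mul(Pow(Add(Rational(8, 7), Add(12, -2)), -1), 559) = Mul(Pow(Add(Rational(8, 7), 10), -1), 559) = Mul(Pow(Rational(78, 7), -1), 559) = Mul(Rational(7, 78), 559) = Rational(301, 6)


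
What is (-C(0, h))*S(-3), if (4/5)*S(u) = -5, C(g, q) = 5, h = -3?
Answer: 125/4 ≈ 31.250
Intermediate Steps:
S(u) = -25/4 (S(u) = (5/4)*(-5) = -25/4)
(-C(0, h))*S(-3) = -1*5*(-25/4) = -5*(-25/4) = 125/4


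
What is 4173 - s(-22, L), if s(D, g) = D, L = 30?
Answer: 4195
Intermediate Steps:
4173 - s(-22, L) = 4173 - 1*(-22) = 4173 + 22 = 4195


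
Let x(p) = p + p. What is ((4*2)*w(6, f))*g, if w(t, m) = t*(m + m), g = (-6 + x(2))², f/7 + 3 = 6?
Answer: 8064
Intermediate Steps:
x(p) = 2*p
f = 21 (f = -21 + 7*6 = -21 + 42 = 21)
g = 4 (g = (-6 + 2*2)² = (-6 + 4)² = (-2)² = 4)
w(t, m) = 2*m*t (w(t, m) = t*(2*m) = 2*m*t)
((4*2)*w(6, f))*g = ((4*2)*(2*21*6))*4 = (8*252)*4 = 2016*4 = 8064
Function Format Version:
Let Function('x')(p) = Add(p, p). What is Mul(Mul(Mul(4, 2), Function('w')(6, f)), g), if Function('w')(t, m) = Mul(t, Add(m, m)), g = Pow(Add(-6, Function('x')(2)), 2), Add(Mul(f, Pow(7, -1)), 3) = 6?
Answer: 8064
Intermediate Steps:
Function('x')(p) = Mul(2, p)
f = 21 (f = Add(-21, Mul(7, 6)) = Add(-21, 42) = 21)
g = 4 (g = Pow(Add(-6, Mul(2, 2)), 2) = Pow(Add(-6, 4), 2) = Pow(-2, 2) = 4)
Function('w')(t, m) = Mul(2, m, t) (Function('w')(t, m) = Mul(t, Mul(2, m)) = Mul(2, m, t))
Mul(Mul(Mul(4, 2), Function('w')(6, f)), g) = Mul(Mul(Mul(4, 2), Mul(2, 21, 6)), 4) = Mul(Mul(8, 252), 4) = Mul(2016, 4) = 8064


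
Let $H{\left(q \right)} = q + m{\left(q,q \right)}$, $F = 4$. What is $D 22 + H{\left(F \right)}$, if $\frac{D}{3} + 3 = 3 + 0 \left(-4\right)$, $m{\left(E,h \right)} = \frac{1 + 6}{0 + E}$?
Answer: $\frac{23}{4} \approx 5.75$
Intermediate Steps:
$m{\left(E,h \right)} = \frac{7}{E}$
$H{\left(q \right)} = q + \frac{7}{q}$
$D = 0$ ($D = -9 + 3 \left(3 + 0 \left(-4\right)\right) = -9 + 3 \left(3 + 0\right) = -9 + 3 \cdot 3 = -9 + 9 = 0$)
$D 22 + H{\left(F \right)} = 0 \cdot 22 + \left(4 + \frac{7}{4}\right) = 0 + \left(4 + 7 \cdot \frac{1}{4}\right) = 0 + \left(4 + \frac{7}{4}\right) = 0 + \frac{23}{4} = \frac{23}{4}$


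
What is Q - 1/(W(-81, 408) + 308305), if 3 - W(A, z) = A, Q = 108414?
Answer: 33433685045/308389 ≈ 1.0841e+5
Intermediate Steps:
W(A, z) = 3 - A
Q - 1/(W(-81, 408) + 308305) = 108414 - 1/((3 - 1*(-81)) + 308305) = 108414 - 1/((3 + 81) + 308305) = 108414 - 1/(84 + 308305) = 108414 - 1/308389 = 33433685045/308389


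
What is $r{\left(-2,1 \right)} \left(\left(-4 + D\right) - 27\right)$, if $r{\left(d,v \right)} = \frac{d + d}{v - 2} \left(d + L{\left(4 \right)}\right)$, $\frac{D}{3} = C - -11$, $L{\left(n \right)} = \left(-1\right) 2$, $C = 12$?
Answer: $-608$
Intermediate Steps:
$L{\left(n \right)} = -2$
$D = 69$ ($D = 3 \left(12 - -11\right) = 3 \left(12 + 11\right) = 3 \cdot 23 = 69$)
$r{\left(d,v \right)} = \frac{2 d \left(-2 + d\right)}{-2 + v}$ ($r{\left(d,v \right)} = \frac{d + d}{v - 2} \left(d - 2\right) = \frac{2 d}{-2 + v} \left(-2 + d\right) = \frac{2 d \left(-2 + d\right)}{-2 + v}$)
$r{\left(-2,1 \right)} \left(\left(-4 + D\right) - 27\right) = 2 \left(-2\right) \frac{1}{-2 + 1} \left(-2 - 2\right) \left(\left(-4 + 69\right) - 27\right) = 2 \left(-2\right) \frac{1}{-1} \left(-4\right) \left(65 - 27\right) = 2 \left(-2\right) \left(-1\right) \left(-4\right) 38 = \left(-16\right) 38 = -608$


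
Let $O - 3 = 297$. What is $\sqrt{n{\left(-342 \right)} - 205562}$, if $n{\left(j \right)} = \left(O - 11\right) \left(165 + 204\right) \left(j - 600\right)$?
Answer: $2 i \sqrt{25165346} \approx 10033.0 i$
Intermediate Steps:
$O = 300$ ($O = 3 + 297 = 300$)
$n{\left(j \right)} = -63984600 + 106641 j$ ($n{\left(j \right)} = \left(300 - 11\right) \left(165 + 204\right) \left(j - 600\right) = 289 \cdot 369 \left(-600 + j\right) = 106641 \left(-600 + j\right) = -63984600 + 106641 j$)
$\sqrt{n{\left(-342 \right)} - 205562} = \sqrt{\left(-63984600 + 106641 \left(-342\right)\right) - 205562} = \sqrt{\left(-63984600 - 36471222\right) - 205562} = \sqrt{-100455822 - 205562} = \sqrt{-100661384} = 2 i \sqrt{25165346}$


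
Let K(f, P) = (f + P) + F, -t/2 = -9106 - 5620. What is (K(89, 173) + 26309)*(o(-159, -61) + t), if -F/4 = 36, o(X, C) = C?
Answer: 776715957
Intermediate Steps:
t = 29452 (t = -2*(-9106 - 5620) = -2*(-14726) = 29452)
F = -144 (F = -4*36 = -144)
K(f, P) = -144 + P + f (K(f, P) = (f + P) - 144 = (P + f) - 144 = -144 + P + f)
(K(89, 173) + 26309)*(o(-159, -61) + t) = ((-144 + 173 + 89) + 26309)*(-61 + 29452) = (118 + 26309)*29391 = 26427*29391 = 776715957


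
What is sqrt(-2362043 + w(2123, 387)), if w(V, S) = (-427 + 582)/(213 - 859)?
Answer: I*sqrt(985718436718)/646 ≈ 1536.9*I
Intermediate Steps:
w(V, S) = -155/646 (w(V, S) = 155/(-646) = 155*(-1/646) = -155/646)
sqrt(-2362043 + w(2123, 387)) = sqrt(-2362043 - 155/646) = sqrt(-1525879933/646) = I*sqrt(985718436718)/646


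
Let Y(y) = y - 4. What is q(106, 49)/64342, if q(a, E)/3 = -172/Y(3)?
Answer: 258/32171 ≈ 0.0080196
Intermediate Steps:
Y(y) = -4 + y
q(a, E) = 516 (q(a, E) = 3*(-172/(-4 + 3)) = 3*(-172/(-1)) = 3*(-172*(-1)) = 3*172 = 516)
q(106, 49)/64342 = 516/64342 = 516*(1/64342) = 258/32171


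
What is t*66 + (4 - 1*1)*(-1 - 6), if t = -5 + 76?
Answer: 4665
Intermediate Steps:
t = 71
t*66 + (4 - 1*1)*(-1 - 6) = 71*66 + (4 - 1*1)*(-1 - 6) = 4686 + (4 - 1)*(-7) = 4686 + 3*(-7) = 4686 - 21 = 4665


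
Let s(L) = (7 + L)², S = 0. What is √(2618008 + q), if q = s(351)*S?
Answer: 2*√654502 ≈ 1618.0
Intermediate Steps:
q = 0 (q = (7 + 351)²*0 = 358²*0 = 128164*0 = 0)
√(2618008 + q) = √(2618008 + 0) = √2618008 = 2*√654502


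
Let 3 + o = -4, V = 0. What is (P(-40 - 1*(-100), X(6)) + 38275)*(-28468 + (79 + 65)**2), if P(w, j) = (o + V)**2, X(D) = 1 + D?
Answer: -296321168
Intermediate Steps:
o = -7 (o = -3 - 4 = -7)
P(w, j) = 49 (P(w, j) = (-7 + 0)**2 = (-7)**2 = 49)
(P(-40 - 1*(-100), X(6)) + 38275)*(-28468 + (79 + 65)**2) = (49 + 38275)*(-28468 + (79 + 65)**2) = 38324*(-28468 + 144**2) = 38324*(-28468 + 20736) = 38324*(-7732) = -296321168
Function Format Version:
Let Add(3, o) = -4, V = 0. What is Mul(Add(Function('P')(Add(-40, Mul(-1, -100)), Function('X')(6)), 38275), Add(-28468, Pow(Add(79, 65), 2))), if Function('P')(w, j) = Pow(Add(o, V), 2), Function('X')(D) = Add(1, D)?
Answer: -296321168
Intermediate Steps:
o = -7 (o = Add(-3, -4) = -7)
Function('P')(w, j) = 49 (Function('P')(w, j) = Pow(Add(-7, 0), 2) = Pow(-7, 2) = 49)
Mul(Add(Function('P')(Add(-40, Mul(-1, -100)), Function('X')(6)), 38275), Add(-28468, Pow(Add(79, 65), 2))) = Mul(Add(49, 38275), Add(-28468, Pow(Add(79, 65), 2))) = Mul(38324, Add(-28468, Pow(144, 2))) = Mul(38324, Add(-28468, 20736)) = Mul(38324, -7732) = -296321168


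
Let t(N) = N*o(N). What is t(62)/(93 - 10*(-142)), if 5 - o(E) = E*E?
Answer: -238018/1513 ≈ -157.32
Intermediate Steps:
o(E) = 5 - E**2 (o(E) = 5 - E*E = 5 - E**2)
t(N) = N*(5 - N**2)
t(62)/(93 - 10*(-142)) = (62*(5 - 1*62**2))/(93 - 10*(-142)) = (62*(5 - 1*3844))/(93 + 1420) = (62*(5 - 3844))/1513 = (62*(-3839))*(1/1513) = -238018*1/1513 = -238018/1513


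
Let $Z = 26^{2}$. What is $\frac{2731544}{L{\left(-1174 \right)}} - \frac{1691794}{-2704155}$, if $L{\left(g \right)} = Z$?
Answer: $\frac{1846915504516}{457002195} \approx 4041.4$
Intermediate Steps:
$Z = 676$
$L{\left(g \right)} = 676$
$\frac{2731544}{L{\left(-1174 \right)}} - \frac{1691794}{-2704155} = \frac{2731544}{676} - \frac{1691794}{-2704155} = 2731544 \cdot \frac{1}{676} - - \frac{1691794}{2704155} = \frac{682886}{169} + \frac{1691794}{2704155} = \frac{1846915504516}{457002195}$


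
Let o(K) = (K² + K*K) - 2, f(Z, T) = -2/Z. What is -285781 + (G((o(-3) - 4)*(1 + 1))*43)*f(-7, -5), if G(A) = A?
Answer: -1998403/7 ≈ -2.8549e+5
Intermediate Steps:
o(K) = -2 + 2*K² (o(K) = (K² + K²) - 2 = 2*K² - 2 = -2 + 2*K²)
-285781 + (G((o(-3) - 4)*(1 + 1))*43)*f(-7, -5) = -285781 + ((((-2 + 2*(-3)²) - 4)*(1 + 1))*43)*(-2/(-7)) = -285781 + ((((-2 + 2*9) - 4)*2)*43)*(-2*(-⅐)) = -285781 + ((((-2 + 18) - 4)*2)*43)*(2/7) = -285781 + (((16 - 4)*2)*43)*(2/7) = -285781 + ((12*2)*43)*(2/7) = -285781 + (24*43)*(2/7) = -285781 + 1032*(2/7) = -285781 + 2064/7 = -1998403/7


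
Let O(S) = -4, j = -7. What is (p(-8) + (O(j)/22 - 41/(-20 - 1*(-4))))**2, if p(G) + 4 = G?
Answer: 2866249/30976 ≈ 92.531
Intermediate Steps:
p(G) = -4 + G
(p(-8) + (O(j)/22 - 41/(-20 - 1*(-4))))**2 = ((-4 - 8) + (-4/22 - 41/(-20 - 1*(-4))))**2 = (-12 + (-4*1/22 - 41/(-20 + 4)))**2 = (-12 + (-2/11 - 41/(-16)))**2 = (-12 + (-2/11 - 41*(-1/16)))**2 = (-12 + (-2/11 + 41/16))**2 = (-12 + 419/176)**2 = (-1693/176)**2 = 2866249/30976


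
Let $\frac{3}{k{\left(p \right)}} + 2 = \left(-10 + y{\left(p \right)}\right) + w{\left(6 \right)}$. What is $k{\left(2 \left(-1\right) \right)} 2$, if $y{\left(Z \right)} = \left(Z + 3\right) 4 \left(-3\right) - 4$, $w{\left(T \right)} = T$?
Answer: $- \frac{3}{11} \approx -0.27273$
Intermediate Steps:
$y{\left(Z \right)} = -40 - 12 Z$ ($y{\left(Z \right)} = \left(3 + Z\right) 4 \left(-3\right) - 4 = \left(12 + 4 Z\right) \left(-3\right) - 4 = \left(-36 - 12 Z\right) - 4 = -40 - 12 Z$)
$k{\left(p \right)} = \frac{3}{-46 - 12 p}$ ($k{\left(p \right)} = \frac{3}{-2 + \left(\left(-10 - \left(40 + 12 p\right)\right) + 6\right)} = \frac{3}{-2 + \left(\left(-50 - 12 p\right) + 6\right)} = \frac{3}{-2 - \left(44 + 12 p\right)} = \frac{3}{-46 - 12 p}$)
$k{\left(2 \left(-1\right) \right)} 2 = - \frac{3}{46 + 12 \cdot 2 \left(-1\right)} 2 = - \frac{3}{46 + 12 \left(-2\right)} 2 = - \frac{3}{46 - 24} \cdot 2 = - \frac{3}{22} \cdot 2 = \left(-3\right) \frac{1}{22} \cdot 2 = \left(- \frac{3}{22}\right) 2 = - \frac{3}{11}$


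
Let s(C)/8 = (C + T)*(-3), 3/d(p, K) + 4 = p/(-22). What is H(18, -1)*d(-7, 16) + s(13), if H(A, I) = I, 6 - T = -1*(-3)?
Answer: -10346/27 ≈ -383.19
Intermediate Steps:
T = 3 (T = 6 - (-1)*(-3) = 6 - 1*3 = 6 - 3 = 3)
d(p, K) = 3/(-4 - p/22) (d(p, K) = 3/(-4 + p/(-22)) = 3/(-4 + p*(-1/22)) = 3/(-4 - p/22))
s(C) = -72 - 24*C (s(C) = 8*((C + 3)*(-3)) = 8*((3 + C)*(-3)) = 8*(-9 - 3*C) = -72 - 24*C)
H(18, -1)*d(-7, 16) + s(13) = -(-66)/(88 - 7) + (-72 - 24*13) = -(-66)/81 + (-72 - 312) = -(-66)/81 - 384 = -1*(-22/27) - 384 = 22/27 - 384 = -10346/27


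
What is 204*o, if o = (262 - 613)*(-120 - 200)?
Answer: 22913280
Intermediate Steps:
o = 112320 (o = -351*(-320) = 112320)
204*o = 204*112320 = 22913280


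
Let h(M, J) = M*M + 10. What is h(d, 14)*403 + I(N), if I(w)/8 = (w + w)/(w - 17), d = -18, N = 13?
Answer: 134550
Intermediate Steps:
I(w) = 16*w/(-17 + w) (I(w) = 8*((w + w)/(w - 17)) = 8*((2*w)/(-17 + w)) = 8*(2*w/(-17 + w)) = 16*w/(-17 + w))
h(M, J) = 10 + M**2 (h(M, J) = M**2 + 10 = 10 + M**2)
h(d, 14)*403 + I(N) = (10 + (-18)**2)*403 + 16*13/(-17 + 13) = (10 + 324)*403 + 16*13/(-4) = 334*403 + 16*13*(-1/4) = 134602 - 52 = 134550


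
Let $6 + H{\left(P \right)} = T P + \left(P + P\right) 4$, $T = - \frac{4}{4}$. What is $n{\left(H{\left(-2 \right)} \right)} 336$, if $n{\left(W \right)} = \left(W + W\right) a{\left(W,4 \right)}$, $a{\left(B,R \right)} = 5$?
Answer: $-67200$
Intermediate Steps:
$T = -1$ ($T = \left(-4\right) \frac{1}{4} = -1$)
$H{\left(P \right)} = -6 + 7 P$ ($H{\left(P \right)} = -6 - \left(P - \left(P + P\right) 4\right) = -6 - \left(P - 2 P 4\right) = -6 + \left(- P + 8 P\right) = -6 + 7 P$)
$n{\left(W \right)} = 10 W$ ($n{\left(W \right)} = \left(W + W\right) 5 = 2 W 5 = 10 W$)
$n{\left(H{\left(-2 \right)} \right)} 336 = 10 \left(-6 + 7 \left(-2\right)\right) 336 = 10 \left(-6 - 14\right) 336 = 10 \left(-20\right) 336 = \left(-200\right) 336 = -67200$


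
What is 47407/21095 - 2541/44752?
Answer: 2067955669/944043440 ≈ 2.1905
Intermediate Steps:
47407/21095 - 2541/44752 = 2067955669/944043440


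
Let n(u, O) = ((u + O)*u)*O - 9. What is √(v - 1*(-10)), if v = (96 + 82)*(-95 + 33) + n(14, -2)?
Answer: I*√11371 ≈ 106.63*I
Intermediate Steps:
n(u, O) = -9 + O*u*(O + u) (n(u, O) = ((O + u)*u)*O - 9 = (u*(O + u))*O - 9 = O*u*(O + u) - 9 = -9 + O*u*(O + u))
v = -11381 (v = (96 + 82)*(-95 + 33) + (-9 - 2*14² + 14*(-2)²) = 178*(-62) + (-9 - 2*196 + 14*4) = -11036 + (-9 - 392 + 56) = -11036 - 345 = -11381)
√(v - 1*(-10)) = √(-11381 - 1*(-10)) = √(-11381 + 10) = √(-11371) = I*√11371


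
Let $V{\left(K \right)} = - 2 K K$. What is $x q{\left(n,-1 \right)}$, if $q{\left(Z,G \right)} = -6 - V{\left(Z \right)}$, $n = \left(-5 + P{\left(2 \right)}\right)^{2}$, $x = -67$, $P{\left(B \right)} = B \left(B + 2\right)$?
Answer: $-10452$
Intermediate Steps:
$P{\left(B \right)} = B \left(2 + B\right)$
$V{\left(K \right)} = - 2 K^{2}$
$n = 9$ ($n = \left(-5 + 2 \left(2 + 2\right)\right)^{2} = \left(-5 + 2 \cdot 4\right)^{2} = \left(-5 + 8\right)^{2} = 3^{2} = 9$)
$q{\left(Z,G \right)} = -6 + 2 Z^{2}$ ($q{\left(Z,G \right)} = -6 - - 2 Z^{2} = -6 + 2 Z^{2}$)
$x q{\left(n,-1 \right)} = - 67 \left(-6 + 2 \cdot 9^{2}\right) = - 67 \left(-6 + 2 \cdot 81\right) = - 67 \left(-6 + 162\right) = \left(-67\right) 156 = -10452$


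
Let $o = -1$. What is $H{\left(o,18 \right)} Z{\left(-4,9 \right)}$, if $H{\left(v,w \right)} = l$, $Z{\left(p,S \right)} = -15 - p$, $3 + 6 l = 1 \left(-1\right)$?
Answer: $\frac{22}{3} \approx 7.3333$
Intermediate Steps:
$l = - \frac{2}{3}$ ($l = - \frac{1}{2} + \frac{1 \left(-1\right)}{6} = - \frac{1}{2} + \frac{1}{6} \left(-1\right) = - \frac{1}{2} - \frac{1}{6} = - \frac{2}{3} \approx -0.66667$)
$H{\left(v,w \right)} = - \frac{2}{3}$
$H{\left(o,18 \right)} Z{\left(-4,9 \right)} = - \frac{2 \left(-15 - -4\right)}{3} = - \frac{2 \left(-15 + 4\right)}{3} = \left(- \frac{2}{3}\right) \left(-11\right) = \frac{22}{3}$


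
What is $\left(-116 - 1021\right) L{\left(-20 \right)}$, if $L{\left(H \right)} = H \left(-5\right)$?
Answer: $-113700$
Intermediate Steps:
$L{\left(H \right)} = - 5 H$
$\left(-116 - 1021\right) L{\left(-20 \right)} = \left(-116 - 1021\right) \left(\left(-5\right) \left(-20\right)\right) = \left(-1137\right) 100 = -113700$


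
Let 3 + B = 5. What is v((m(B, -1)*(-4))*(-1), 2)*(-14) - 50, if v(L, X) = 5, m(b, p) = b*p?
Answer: -120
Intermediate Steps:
B = 2 (B = -3 + 5 = 2)
v((m(B, -1)*(-4))*(-1), 2)*(-14) - 50 = 5*(-14) - 50 = -70 - 50 = -120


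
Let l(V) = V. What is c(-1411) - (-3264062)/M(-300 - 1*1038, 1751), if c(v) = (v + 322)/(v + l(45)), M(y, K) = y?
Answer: -2228625805/913854 ≈ -2438.7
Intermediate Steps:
c(v) = (322 + v)/(45 + v) (c(v) = (v + 322)/(v + 45) = (322 + v)/(45 + v))
c(-1411) - (-3264062)/M(-300 - 1*1038, 1751) = (322 - 1411)/(45 - 1411) - (-3264062)/(-300 - 1*1038) = -1089/(-1366) - (-3264062)/(-300 - 1038) = -1/1366*(-1089) - (-3264062)/(-1338) = 1089/1366 - (-3264062)*(-1)/1338 = 1089/1366 - 1*1632031/669 = 1089/1366 - 1632031/669 = -2228625805/913854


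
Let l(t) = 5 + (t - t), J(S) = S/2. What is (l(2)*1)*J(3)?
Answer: 15/2 ≈ 7.5000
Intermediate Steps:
J(S) = S/2 (J(S) = S*(1/2) = S/2)
l(t) = 5 (l(t) = 5 + 0 = 5)
(l(2)*1)*J(3) = (5*1)*((1/2)*3) = 5*(3/2) = 15/2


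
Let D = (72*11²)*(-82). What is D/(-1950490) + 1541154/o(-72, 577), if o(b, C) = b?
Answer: -250496169151/11702940 ≈ -21405.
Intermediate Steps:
D = -714384 (D = (72*121)*(-82) = 8712*(-82) = -714384)
D/(-1950490) + 1541154/o(-72, 577) = -714384/(-1950490) + 1541154/(-72) = -714384*(-1/1950490) + 1541154*(-1/72) = 357192/975245 - 256859/12 = -250496169151/11702940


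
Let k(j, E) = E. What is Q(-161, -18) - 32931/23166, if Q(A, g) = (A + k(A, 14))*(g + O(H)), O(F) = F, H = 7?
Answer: 4158499/2574 ≈ 1615.6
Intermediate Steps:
Q(A, g) = (7 + g)*(14 + A) (Q(A, g) = (A + 14)*(g + 7) = (14 + A)*(7 + g) = (7 + g)*(14 + A))
Q(-161, -18) - 32931/23166 = (98 + 7*(-161) + 14*(-18) - 161*(-18)) - 32931/23166 = (98 - 1127 - 252 + 2898) - 32931/23166 = 1617 - 1*3659/2574 = 1617 - 3659/2574 = 4158499/2574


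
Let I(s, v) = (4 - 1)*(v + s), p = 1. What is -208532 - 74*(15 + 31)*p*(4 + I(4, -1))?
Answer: -252784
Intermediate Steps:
I(s, v) = 3*s + 3*v (I(s, v) = 3*(s + v) = 3*s + 3*v)
-208532 - 74*(15 + 31)*p*(4 + I(4, -1)) = -208532 - 74*(15 + 31)*1*(4 + (3*4 + 3*(-1))) = -208532 - 74*46*1*(4 + (12 - 3)) = -208532 - 3404*1*(4 + 9) = -208532 - 3404*1*13 = -208532 - 3404*13 = -208532 - 1*44252 = -208532 - 44252 = -252784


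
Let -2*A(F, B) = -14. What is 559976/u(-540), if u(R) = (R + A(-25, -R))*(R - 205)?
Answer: 559976/397085 ≈ 1.4102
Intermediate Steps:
A(F, B) = 7 (A(F, B) = -½*(-14) = 7)
u(R) = (-205 + R)*(7 + R) (u(R) = (R + 7)*(R - 205) = (7 + R)*(-205 + R) = (-205 + R)*(7 + R))
559976/u(-540) = 559976/(-1435 + (-540)² - 198*(-540)) = 559976/(-1435 + 291600 + 106920) = 559976/397085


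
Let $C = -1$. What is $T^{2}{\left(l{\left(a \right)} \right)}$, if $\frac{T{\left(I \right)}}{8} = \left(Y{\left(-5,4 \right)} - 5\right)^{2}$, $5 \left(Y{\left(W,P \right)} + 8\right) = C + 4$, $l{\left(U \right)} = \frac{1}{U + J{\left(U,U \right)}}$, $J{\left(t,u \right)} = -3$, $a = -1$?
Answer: $\frac{945685504}{625} \approx 1.5131 \cdot 10^{6}$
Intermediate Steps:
$l{\left(U \right)} = \frac{1}{-3 + U}$ ($l{\left(U \right)} = \frac{1}{U - 3} = \frac{1}{-3 + U}$)
$Y{\left(W,P \right)} = - \frac{37}{5}$ ($Y{\left(W,P \right)} = -8 + \frac{-1 + 4}{5} = -8 + \frac{1}{5} \cdot 3 = -8 + \frac{3}{5} = - \frac{37}{5}$)
$T{\left(I \right)} = \frac{30752}{25}$ ($T{\left(I \right)} = 8 \left(- \frac{37}{5} - 5\right)^{2} = 8 \left(- \frac{62}{5}\right)^{2} = 8 \cdot \frac{3844}{25} = \frac{30752}{25}$)
$T^{2}{\left(l{\left(a \right)} \right)} = \left(\frac{30752}{25}\right)^{2} = \frac{945685504}{625}$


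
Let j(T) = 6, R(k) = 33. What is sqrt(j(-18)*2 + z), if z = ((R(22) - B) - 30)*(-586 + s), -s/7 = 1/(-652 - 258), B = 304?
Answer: sqrt(2981087070)/130 ≈ 420.00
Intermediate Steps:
s = 1/130 (s = -7/(-652 - 258) = -7/(-910) = -7*(-1/910) = 1/130 ≈ 0.0076923)
z = 22929879/130 (z = ((33 - 1*304) - 30)*(-586 + 1/130) = ((33 - 304) - 30)*(-76179/130) = (-271 - 30)*(-76179/130) = -301*(-76179/130) = 22929879/130 ≈ 1.7638e+5)
sqrt(j(-18)*2 + z) = sqrt(6*2 + 22929879/130) = sqrt(12 + 22929879/130) = sqrt(22931439/130) = sqrt(2981087070)/130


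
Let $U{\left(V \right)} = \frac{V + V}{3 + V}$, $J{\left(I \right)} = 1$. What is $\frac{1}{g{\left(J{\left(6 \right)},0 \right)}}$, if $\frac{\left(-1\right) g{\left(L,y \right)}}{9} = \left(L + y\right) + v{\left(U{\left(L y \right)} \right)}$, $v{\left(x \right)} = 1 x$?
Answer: $- \frac{1}{9} \approx -0.11111$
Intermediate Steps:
$U{\left(V \right)} = \frac{2 V}{3 + V}$
$v{\left(x \right)} = x$
$g{\left(L,y \right)} = - 9 L - 9 y - \frac{18 L y}{3 + L y}$ ($g{\left(L,y \right)} = - 9 \left(\left(L + y\right) + \frac{2 L y}{3 + L y}\right) = - 9 \left(L + y + \frac{2 L y}{3 + L y}\right) = - 9 L - 9 y - \frac{18 L y}{3 + L y}$)
$\frac{1}{g{\left(J{\left(6 \right)},0 \right)}} = \frac{1}{9 \frac{1}{3 + 1 \cdot 0} \left(\left(3 + 1 \cdot 0\right) \left(\left(-1\right) 1 - 0\right) - 2 \cdot 0\right)} = \frac{1}{9 \frac{1}{3 + 0} \left(\left(3 + 0\right) \left(-1 + 0\right) + 0\right)} = \frac{1}{9 \cdot \frac{1}{3} \left(3 \left(-1\right) + 0\right)} = \frac{1}{9 \cdot \frac{1}{3} \left(-3 + 0\right)} = \frac{1}{9 \cdot \frac{1}{3} \left(-3\right)} = \frac{1}{-9} = - \frac{1}{9}$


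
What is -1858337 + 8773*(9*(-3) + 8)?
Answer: -2025024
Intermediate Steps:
-1858337 + 8773*(9*(-3) + 8) = -1858337 + 8773*(-27 + 8) = -1858337 + 8773*(-19) = -1858337 - 166687 = -2025024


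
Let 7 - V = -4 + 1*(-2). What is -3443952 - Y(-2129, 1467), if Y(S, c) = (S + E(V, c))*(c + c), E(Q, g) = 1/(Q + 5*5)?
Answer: 53246679/19 ≈ 2.8025e+6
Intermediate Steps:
V = 13 (V = 7 - (-4 + 1*(-2)) = 7 - (-4 - 2) = 7 - 1*(-6) = 7 + 6 = 13)
E(Q, g) = 1/(25 + Q) (E(Q, g) = 1/(Q + 25) = 1/(25 + Q))
Y(S, c) = 2*c*(1/38 + S) (Y(S, c) = (S + 1/(25 + 13))*(c + c) = (S + 1/38)*(2*c) = (1/38 + S)*(2*c) = 2*c*(1/38 + S))
-3443952 - Y(-2129, 1467) = -3443952 - 1467*(1 + 38*(-2129))/19 = -3443952 - 1467*(1 - 80902)/19 = -3443952 - 1467*(-80901)/19 = -3443952 - 1*(-118681767/19) = -3443952 + 118681767/19 = 53246679/19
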